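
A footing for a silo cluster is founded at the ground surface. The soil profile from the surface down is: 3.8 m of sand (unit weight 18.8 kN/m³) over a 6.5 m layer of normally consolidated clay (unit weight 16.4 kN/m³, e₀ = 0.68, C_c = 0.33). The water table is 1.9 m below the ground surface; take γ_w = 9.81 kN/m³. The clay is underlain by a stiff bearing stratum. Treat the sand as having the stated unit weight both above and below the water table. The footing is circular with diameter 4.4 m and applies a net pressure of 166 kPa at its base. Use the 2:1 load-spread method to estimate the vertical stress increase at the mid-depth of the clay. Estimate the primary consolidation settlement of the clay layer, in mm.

S_c ≈ 158 mm

Mid-depth of clay below the ground surface: z = 3.8 + 6.5/2 = 7.05 m.
Total vertical stress at mid-clay: σ_v = 18.8×3.8 + 16.4×3.25 = 124.74 kPa.
Pore pressure: u = 9.81×(7.05 − 1.9) = 50.522 kPa.
Initial effective stress: σ'_0 = σ_v − u = 124.74 − 50.522 = 74.218 kPa.
Stress increase at mid-clay by the 2:1 spreading method:
Δσ ≈ qD²/(D+z)² = 166×4.4²/(4.4+7.05)² = 24.513 kPa
Final effective stress: σ'_f = σ'_0 + Δσ = 74.218 + 24.513 = 98.731 kPa.
Normally consolidated clay, so the full stress increment lies on the virgin compression line:
S_c = C_c·H/(1+e₀)·log₁₀(σ'_f/σ'_0) = 0.33×6.5/(1+0.68)×log₁₀(98.731/74.218)
    = 1.2768 × 0.12394 = 0.1582 m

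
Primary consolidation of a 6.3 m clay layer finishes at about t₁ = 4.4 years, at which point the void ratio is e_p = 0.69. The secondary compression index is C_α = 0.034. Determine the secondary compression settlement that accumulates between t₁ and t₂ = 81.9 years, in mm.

S_s ≈ 161 mm

Secondary compression: S_s = C_α·H/(1+e_p)·log₁₀(t₂/t₁)
S_s = 0.034×6.3/(1+0.69)×log₁₀(81.9/4.4)
    = 0.1267 × 1.27 = 0.1609 m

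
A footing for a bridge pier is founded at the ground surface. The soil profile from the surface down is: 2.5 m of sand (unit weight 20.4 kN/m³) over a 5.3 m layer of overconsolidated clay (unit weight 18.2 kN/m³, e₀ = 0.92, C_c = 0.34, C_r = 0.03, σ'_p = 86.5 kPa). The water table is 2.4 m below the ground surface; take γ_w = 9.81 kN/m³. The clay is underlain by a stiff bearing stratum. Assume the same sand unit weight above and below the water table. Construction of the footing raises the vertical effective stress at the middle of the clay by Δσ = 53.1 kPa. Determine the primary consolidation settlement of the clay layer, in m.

S_c ≈ 0.158 m

Mid-depth of clay below the ground surface: z = 2.5 + 5.3/2 = 5.15 m.
Total vertical stress at mid-clay: σ_v = 20.4×2.5 + 18.2×2.65 = 99.23 kPa.
Pore pressure: u = 9.81×(5.15 − 2.4) = 26.978 kPa.
Initial effective stress: σ'_0 = σ_v − u = 99.23 − 26.978 = 72.252 kPa.
Final effective stress: σ'_f = 72.252 + 53.1 = 125.35 kPa.
σ'_f = 125.35 > σ'_p = 86.5 kPa, so the stress path crosses the preconsolidation pressure — recompression up to σ'_p, then virgin compression beyond:
S_c = H/(1+e₀)·[C_r·log₁₀(σ'_p/σ'_0) + C_c·log₁₀(σ'_f/σ'_p)]
    = 5.3/1.92 × [0.03×log₁₀(86.5/72.252) + 0.34×log₁₀(125.35/86.5)]
    = 2.7604 × [0.002345 + 0.054777] = 0.1577 m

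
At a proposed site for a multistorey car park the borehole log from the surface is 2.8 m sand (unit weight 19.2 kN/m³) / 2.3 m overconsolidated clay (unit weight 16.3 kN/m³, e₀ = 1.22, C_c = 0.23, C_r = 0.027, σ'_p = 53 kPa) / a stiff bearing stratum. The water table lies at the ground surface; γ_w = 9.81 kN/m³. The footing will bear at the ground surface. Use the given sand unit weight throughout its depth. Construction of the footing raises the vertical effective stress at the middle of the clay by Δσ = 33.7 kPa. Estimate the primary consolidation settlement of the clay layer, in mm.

S_c ≈ 30.4 mm

Mid-depth of clay below the ground surface: z = 2.8 + 2.3/2 = 3.95 m.
Total vertical stress at mid-clay: σ_v = 19.2×2.8 + 16.3×1.15 = 72.505 kPa.
Pore pressure: u = 9.81×(3.95 − 0) = 38.75 kPa.
Initial effective stress: σ'_0 = σ_v − u = 72.505 − 38.75 = 33.755 kPa.
Final effective stress: σ'_f = 33.755 + 33.7 = 67.455 kPa.
σ'_f = 67.455 > σ'_p = 53 kPa, so the stress path crosses the preconsolidation pressure — recompression up to σ'_p, then virgin compression beyond:
S_c = H/(1+e₀)·[C_r·log₁₀(σ'_p/σ'_0) + C_c·log₁₀(σ'_f/σ'_p)]
    = 2.3/2.22 × [0.027×log₁₀(53/33.755) + 0.23×log₁₀(67.455/53)]
    = 1.036 × [0.0052903 + 0.02409] = 0.03044 m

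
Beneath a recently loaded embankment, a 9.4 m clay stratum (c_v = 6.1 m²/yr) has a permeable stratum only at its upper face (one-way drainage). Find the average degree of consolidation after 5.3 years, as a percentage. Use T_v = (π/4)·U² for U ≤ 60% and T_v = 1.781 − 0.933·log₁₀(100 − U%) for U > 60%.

U ≈ 67.1 %

Drainage path length: H_d = H = 9.4 m (single drainage).
T_v = c_v·t/H_d² = 6.1×5.3/9.4² = 0.36589.
T_v = 0.36589 corresponds to the U > 60% branch:
U = 1 − 10^((1.781 − T_v)/0.933)/100 = 0.6714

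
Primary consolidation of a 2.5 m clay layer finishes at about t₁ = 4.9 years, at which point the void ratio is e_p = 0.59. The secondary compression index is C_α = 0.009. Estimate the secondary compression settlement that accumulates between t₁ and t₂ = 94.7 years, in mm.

Secondary compression: S_s = C_α·H/(1+e_p)·log₁₀(t₂/t₁)
S_s = 0.009×2.5/(1+0.59)×log₁₀(94.7/4.9)
    = 0.01415 × 1.286 = 0.0182 m

S_s ≈ 18.2 mm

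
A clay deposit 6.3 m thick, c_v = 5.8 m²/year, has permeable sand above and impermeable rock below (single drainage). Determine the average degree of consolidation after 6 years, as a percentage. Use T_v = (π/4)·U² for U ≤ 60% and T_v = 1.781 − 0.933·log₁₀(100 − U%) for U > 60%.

Drainage path length: H_d = H = 6.3 m (single drainage).
T_v = c_v·t/H_d² = 5.8×6/6.3² = 0.8768.
T_v = 0.8768 corresponds to the U > 60% branch:
U = 1 − 10^((1.781 − T_v)/0.933)/100 = 0.9069

U ≈ 90.7 %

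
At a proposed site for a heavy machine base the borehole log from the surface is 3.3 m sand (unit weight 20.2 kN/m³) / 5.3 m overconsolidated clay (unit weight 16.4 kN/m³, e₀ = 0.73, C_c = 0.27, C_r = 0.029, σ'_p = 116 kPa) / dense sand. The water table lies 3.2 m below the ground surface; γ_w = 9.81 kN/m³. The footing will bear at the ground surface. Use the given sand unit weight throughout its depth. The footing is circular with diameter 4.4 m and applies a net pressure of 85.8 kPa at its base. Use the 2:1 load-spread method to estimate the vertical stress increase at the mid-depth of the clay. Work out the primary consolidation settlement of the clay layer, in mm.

S_c ≈ 6.6 mm

Mid-depth of clay below the ground surface: z = 3.3 + 5.3/2 = 5.95 m.
Total vertical stress at mid-clay: σ_v = 20.2×3.3 + 16.4×2.65 = 110.12 kPa.
Pore pressure: u = 9.81×(5.95 − 3.2) = 26.978 kPa.
Initial effective stress: σ'_0 = σ_v − u = 110.12 − 26.978 = 83.142 kPa.
Stress increase at mid-clay by the 2:1 spreading method:
Δσ ≈ qD²/(D+z)² = 85.8×4.4²/(4.4+5.95)² = 15.506 kPa
Final effective stress: σ'_f = 83.142 + 15.506 = 98.648 kPa.
σ'_f = 98.648 ≤ σ'_p = 116 kPa, so the clay remains overconsolidated and only the recompression index applies:
S_c = C_r·H/(1+e₀)·log₁₀(σ'_f/σ'_0) = 0.029×5.3/1.73×log₁₀(98.648/83.142)
    = 0.088844 × 0.074268 = 0.006598 m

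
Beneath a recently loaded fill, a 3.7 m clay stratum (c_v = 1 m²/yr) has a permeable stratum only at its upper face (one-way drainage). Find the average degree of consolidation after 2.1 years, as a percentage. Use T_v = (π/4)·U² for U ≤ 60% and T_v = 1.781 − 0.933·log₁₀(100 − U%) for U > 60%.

Drainage path length: H_d = H = 3.7 m (single drainage).
T_v = c_v·t/H_d² = 1×2.1/3.7² = 0.1534.
T_v = 0.1534 corresponds to the U ≤ 60% branch:
U = √(4T_v/π) = 0.4419

U ≈ 44.2 %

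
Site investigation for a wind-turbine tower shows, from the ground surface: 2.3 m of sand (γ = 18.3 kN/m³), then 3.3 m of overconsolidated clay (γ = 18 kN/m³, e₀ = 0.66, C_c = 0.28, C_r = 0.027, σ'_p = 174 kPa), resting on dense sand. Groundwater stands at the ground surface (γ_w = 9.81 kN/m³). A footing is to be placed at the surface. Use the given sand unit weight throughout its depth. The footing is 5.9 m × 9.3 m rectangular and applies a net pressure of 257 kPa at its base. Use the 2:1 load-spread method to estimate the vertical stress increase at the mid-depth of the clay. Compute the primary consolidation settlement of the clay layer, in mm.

S_c ≈ 33.8 mm

Mid-depth of clay below the ground surface: z = 2.3 + 3.3/2 = 3.95 m.
Total vertical stress at mid-clay: σ_v = 18.3×2.3 + 18×1.65 = 71.79 kPa.
Pore pressure: u = 9.81×(3.95 − 0) = 38.75 kPa.
Initial effective stress: σ'_0 = σ_v − u = 71.79 − 38.75 = 33.04 kPa.
Stress increase at mid-clay by the 2:1 spreading method:
Δσ = qBL/((B+z)(L+z)) = 257×5.9×9.3/((5.9+3.95)(9.3+3.95)) = 108.05 kPa
Final effective stress: σ'_f = 33.04 + 108.05 = 141.09 kPa.
σ'_f = 141.09 ≤ σ'_p = 174 kPa, so the clay remains overconsolidated and only the recompression index applies:
S_c = C_r·H/(1+e₀)·log₁₀(σ'_f/σ'_0) = 0.027×3.3/1.66×log₁₀(141.09/33.04)
    = 0.053676 × 0.63046 = 0.03384 m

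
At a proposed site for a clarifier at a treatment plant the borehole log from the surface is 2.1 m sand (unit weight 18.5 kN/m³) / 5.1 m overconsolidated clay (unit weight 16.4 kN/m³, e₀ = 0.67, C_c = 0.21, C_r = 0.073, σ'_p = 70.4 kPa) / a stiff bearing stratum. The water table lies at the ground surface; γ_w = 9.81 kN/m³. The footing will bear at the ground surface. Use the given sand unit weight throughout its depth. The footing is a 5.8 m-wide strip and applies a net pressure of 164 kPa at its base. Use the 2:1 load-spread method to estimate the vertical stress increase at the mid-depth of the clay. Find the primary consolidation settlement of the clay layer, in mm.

S_c ≈ 230 mm

Mid-depth of clay below the ground surface: z = 2.1 + 5.1/2 = 4.65 m.
Total vertical stress at mid-clay: σ_v = 18.5×2.1 + 16.4×2.55 = 80.67 kPa.
Pore pressure: u = 9.81×(4.65 − 0) = 45.617 kPa.
Initial effective stress: σ'_0 = σ_v − u = 80.67 − 45.617 = 35.053 kPa.
Stress increase at mid-clay by the 2:1 spreading method:
Δσ = qB/(B+z) = 164×5.8/(5.8+4.65) = 91.024 kPa
Final effective stress: σ'_f = 35.053 + 91.024 = 126.08 kPa.
σ'_f = 126.08 > σ'_p = 70.4 kPa, so the stress path crosses the preconsolidation pressure — recompression up to σ'_p, then virgin compression beyond:
S_c = H/(1+e₀)·[C_r·log₁₀(σ'_p/σ'_0) + C_c·log₁₀(σ'_f/σ'_p)]
    = 5.1/1.67 × [0.073×log₁₀(70.4/35.053) + 0.21×log₁₀(126.08/70.4)]
    = 3.0539 × [0.022108 + 0.053145] = 0.2298 m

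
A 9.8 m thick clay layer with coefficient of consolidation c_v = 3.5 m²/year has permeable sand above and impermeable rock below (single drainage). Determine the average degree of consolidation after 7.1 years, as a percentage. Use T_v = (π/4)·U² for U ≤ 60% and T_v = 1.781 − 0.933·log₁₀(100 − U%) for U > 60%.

U ≈ 57.4 %

Drainage path length: H_d = H = 9.8 m (single drainage).
T_v = c_v·t/H_d² = 3.5×7.1/9.8² = 0.25875.
T_v = 0.25875 corresponds to the U ≤ 60% branch:
U = √(4T_v/π) = 0.574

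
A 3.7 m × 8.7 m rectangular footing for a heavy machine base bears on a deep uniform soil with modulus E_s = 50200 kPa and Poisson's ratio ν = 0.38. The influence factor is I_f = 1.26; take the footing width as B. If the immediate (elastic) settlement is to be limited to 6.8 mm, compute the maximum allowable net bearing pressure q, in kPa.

S_e = q·B·(1−ν²)/E_s · I_f  ⇒  q = S_e·E_s / (B·(1−ν²)·I_f).
q = 0.0068 × 50200 / (3.7 × 0.8556 × 1.26) = 85.58 kPa

q ≈ 85.6 kPa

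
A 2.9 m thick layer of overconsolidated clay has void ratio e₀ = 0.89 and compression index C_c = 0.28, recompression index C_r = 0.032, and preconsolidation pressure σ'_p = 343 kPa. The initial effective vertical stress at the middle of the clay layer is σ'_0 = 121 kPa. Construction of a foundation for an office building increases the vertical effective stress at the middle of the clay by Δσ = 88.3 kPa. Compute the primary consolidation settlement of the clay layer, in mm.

Final effective stress: σ'_f = 121 + 88.3 = 209.3 kPa.
σ'_f = 209.3 ≤ σ'_p = 343 kPa, so the clay remains overconsolidated and only the recompression index applies:
S_c = C_r·H/(1+e₀)·log₁₀(σ'_f/σ'_0) = 0.032×2.9/1.89×log₁₀(209.3/121)
    = 0.049101 × 0.23798 = 0.01169 m

S_c ≈ 11.7 mm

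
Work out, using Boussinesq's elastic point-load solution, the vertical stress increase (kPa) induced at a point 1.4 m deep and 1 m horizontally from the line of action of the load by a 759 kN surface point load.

Δσ_z ≈ 66 kPa

Boussinesq vertical stress below a point load on an elastic half-space:
Δσ_z = 3P/(2πz²) · [1 + (r/z)²]^(−5/2)
r/z = 1/1.4 = 0.71429; [1+(r/z)²]^(−5/2) = 0.35679.
Δσ_z = 3×759/(2π×1.4²) × 0.35679 = 184.9 × 0.35679 = 65.97 kPa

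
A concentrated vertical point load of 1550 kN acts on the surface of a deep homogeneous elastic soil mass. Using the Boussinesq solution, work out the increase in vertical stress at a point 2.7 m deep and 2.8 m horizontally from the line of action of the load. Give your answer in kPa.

Δσ_z ≈ 16.4 kPa

Boussinesq vertical stress below a point load on an elastic half-space:
Δσ_z = 3P/(2πz²) · [1 + (r/z)²]^(−5/2)
r/z = 2.8/2.7 = 1.037; [1+(r/z)²]^(−5/2) = 0.16115.
Δσ_z = 3×1550/(2π×2.7²) × 0.16115 = 101.52 × 0.16115 = 16.36 kPa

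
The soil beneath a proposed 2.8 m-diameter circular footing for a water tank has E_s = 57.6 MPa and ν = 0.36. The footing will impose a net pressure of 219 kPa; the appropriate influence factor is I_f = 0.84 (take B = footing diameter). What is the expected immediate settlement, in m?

S_e ≈ 0.00778 m

Immediate (elastic) settlement: S_e = q·B·(1−ν²)/E_s · I_f.
E_s = 57.6 MPa = 57600 kPa.
S_e = 219 × 2.8 × (1 − 0.36²) / 57600 × 0.84
    = 219 × 2.8 × 0.8704 / 57600 × 0.84
    = 0.007784 m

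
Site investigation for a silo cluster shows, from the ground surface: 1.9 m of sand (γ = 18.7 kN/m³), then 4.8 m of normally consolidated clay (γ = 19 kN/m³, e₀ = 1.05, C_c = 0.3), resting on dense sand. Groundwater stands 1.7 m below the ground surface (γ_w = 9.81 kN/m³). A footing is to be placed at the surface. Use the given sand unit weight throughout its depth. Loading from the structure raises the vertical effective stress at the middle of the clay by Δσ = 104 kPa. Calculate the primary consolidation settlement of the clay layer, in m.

S_c ≈ 0.322 m

Mid-depth of clay below the ground surface: z = 1.9 + 4.8/2 = 4.3 m.
Total vertical stress at mid-clay: σ_v = 18.7×1.9 + 19×2.4 = 81.13 kPa.
Pore pressure: u = 9.81×(4.3 − 1.7) = 25.506 kPa.
Initial effective stress: σ'_0 = σ_v − u = 81.13 − 25.506 = 55.624 kPa.
Final effective stress: σ'_f = σ'_0 + Δσ = 55.624 + 104 = 159.62 kPa.
Normally consolidated clay, so the full stress increment lies on the virgin compression line:
S_c = C_c·H/(1+e₀)·log₁₀(σ'_f/σ'_0) = 0.3×4.8/(1+1.05)×log₁₀(159.62/55.624)
    = 0.70244 × 0.45783 = 0.3216 m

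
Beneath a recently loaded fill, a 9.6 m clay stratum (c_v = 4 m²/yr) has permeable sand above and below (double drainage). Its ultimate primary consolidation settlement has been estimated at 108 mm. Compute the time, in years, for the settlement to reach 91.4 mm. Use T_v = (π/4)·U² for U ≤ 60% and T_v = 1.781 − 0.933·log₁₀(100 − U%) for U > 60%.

Drainage path length: H_d = H/2 = 4.8 m (double drainage).
U = S(t)/S_ult = 91.4/108 = 0.8463.
U > 60%: T_v = 1.781 − 0.933·log₁₀(100 − 84.63) = 0.67382.
t = T_v·H_d²/c_v = 0.67382×4.8²/4 = 3.881 years.

t ≈ 3.88 years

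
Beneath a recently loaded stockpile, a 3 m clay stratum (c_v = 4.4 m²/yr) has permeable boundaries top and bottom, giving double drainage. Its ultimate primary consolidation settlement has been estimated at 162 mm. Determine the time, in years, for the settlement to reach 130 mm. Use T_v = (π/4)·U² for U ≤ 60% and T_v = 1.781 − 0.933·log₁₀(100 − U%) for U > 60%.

Drainage path length: H_d = H/2 = 1.5 m (double drainage).
U = S(t)/S_ult = 130/162 = 0.8025.
U > 60%: T_v = 1.781 − 0.933·log₁₀(100 − 80.247) = 0.57217.
t = T_v·H_d²/c_v = 0.57217×1.5²/4.4 = 0.2926 years.

t ≈ 0.293 years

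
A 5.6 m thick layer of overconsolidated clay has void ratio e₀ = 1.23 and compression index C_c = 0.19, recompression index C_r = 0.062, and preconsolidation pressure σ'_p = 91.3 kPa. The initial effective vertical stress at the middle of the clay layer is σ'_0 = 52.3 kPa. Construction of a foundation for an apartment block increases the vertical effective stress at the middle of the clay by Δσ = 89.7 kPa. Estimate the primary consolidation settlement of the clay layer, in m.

Final effective stress: σ'_f = 52.3 + 89.7 = 142 kPa.
σ'_f = 142 > σ'_p = 91.3 kPa, so the stress path crosses the preconsolidation pressure — recompression up to σ'_p, then virgin compression beyond:
S_c = H/(1+e₀)·[C_r·log₁₀(σ'_p/σ'_0) + C_c·log₁₀(σ'_f/σ'_p)]
    = 5.6/2.23 × [0.062×log₁₀(91.3/52.3) + 0.19×log₁₀(142/91.3)]
    = 2.5112 × [0.015002 + 0.036445] = 0.1292 m

S_c ≈ 0.129 m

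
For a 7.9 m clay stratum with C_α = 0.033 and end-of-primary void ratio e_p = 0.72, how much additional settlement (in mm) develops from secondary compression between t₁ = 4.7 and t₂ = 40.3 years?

Secondary compression: S_s = C_α·H/(1+e_p)·log₁₀(t₂/t₁)
S_s = 0.033×7.9/(1+0.72)×log₁₀(40.3/4.7)
    = 0.1516 × 0.9332 = 0.1414 m

S_s ≈ 141 mm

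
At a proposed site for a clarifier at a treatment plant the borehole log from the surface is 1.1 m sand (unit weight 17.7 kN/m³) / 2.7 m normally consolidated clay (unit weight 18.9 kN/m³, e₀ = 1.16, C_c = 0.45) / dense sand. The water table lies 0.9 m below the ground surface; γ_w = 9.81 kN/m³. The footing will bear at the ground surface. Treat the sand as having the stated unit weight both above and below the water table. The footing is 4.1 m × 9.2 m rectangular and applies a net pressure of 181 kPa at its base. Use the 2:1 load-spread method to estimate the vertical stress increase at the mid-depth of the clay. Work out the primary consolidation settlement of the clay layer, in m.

Mid-depth of clay below the ground surface: z = 1.1 + 2.7/2 = 2.45 m.
Total vertical stress at mid-clay: σ_v = 17.7×1.1 + 18.9×1.35 = 44.985 kPa.
Pore pressure: u = 9.81×(2.45 − 0.9) = 15.206 kPa.
Initial effective stress: σ'_0 = σ_v − u = 44.985 − 15.206 = 29.779 kPa.
Stress increase at mid-clay by the 2:1 spreading method:
Δσ = qBL/((B+z)(L+z)) = 181×4.1×9.2/((4.1+2.45)(9.2+2.45)) = 89.471 kPa
Final effective stress: σ'_f = σ'_0 + Δσ = 29.779 + 89.471 = 119.25 kPa.
Normally consolidated clay, so the full stress increment lies on the virgin compression line:
S_c = C_c·H/(1+e₀)·log₁₀(σ'_f/σ'_0) = 0.45×2.7/(1+1.16)×log₁₀(119.25/29.779)
    = 0.5625 × 0.60255 = 0.3389 m

S_c ≈ 0.339 m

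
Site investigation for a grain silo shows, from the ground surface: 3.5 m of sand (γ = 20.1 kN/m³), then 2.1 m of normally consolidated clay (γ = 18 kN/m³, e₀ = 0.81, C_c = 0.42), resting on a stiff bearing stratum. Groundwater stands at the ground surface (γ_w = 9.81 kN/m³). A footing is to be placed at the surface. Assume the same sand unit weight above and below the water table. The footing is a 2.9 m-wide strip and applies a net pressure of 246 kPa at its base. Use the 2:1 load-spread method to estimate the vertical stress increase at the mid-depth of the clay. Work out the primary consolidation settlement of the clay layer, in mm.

Mid-depth of clay below the ground surface: z = 3.5 + 2.1/2 = 4.55 m.
Total vertical stress at mid-clay: σ_v = 20.1×3.5 + 18×1.05 = 89.25 kPa.
Pore pressure: u = 9.81×(4.55 − 0) = 44.636 kPa.
Initial effective stress: σ'_0 = σ_v − u = 89.25 − 44.636 = 44.614 kPa.
Stress increase at mid-clay by the 2:1 spreading method:
Δσ = qB/(B+z) = 246×2.9/(2.9+4.55) = 95.758 kPa
Final effective stress: σ'_f = σ'_0 + Δσ = 44.614 + 95.758 = 140.37 kPa.
Normally consolidated clay, so the full stress increment lies on the virgin compression line:
S_c = C_c·H/(1+e₀)·log₁₀(σ'_f/σ'_0) = 0.42×2.1/(1+0.81)×log₁₀(140.37/44.614)
    = 0.48729 × 0.4978 = 0.2426 m

S_c ≈ 243 mm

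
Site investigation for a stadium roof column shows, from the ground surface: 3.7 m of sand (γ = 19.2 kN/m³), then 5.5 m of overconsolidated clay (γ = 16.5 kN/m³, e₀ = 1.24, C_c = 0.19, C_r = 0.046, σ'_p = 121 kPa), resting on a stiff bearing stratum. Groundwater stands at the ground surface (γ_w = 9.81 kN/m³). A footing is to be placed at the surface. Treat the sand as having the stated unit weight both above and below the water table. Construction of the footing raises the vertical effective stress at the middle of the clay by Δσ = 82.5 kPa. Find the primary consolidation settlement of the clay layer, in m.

Mid-depth of clay below the ground surface: z = 3.7 + 5.5/2 = 6.45 m.
Total vertical stress at mid-clay: σ_v = 19.2×3.7 + 16.5×2.75 = 116.42 kPa.
Pore pressure: u = 9.81×(6.45 − 0) = 63.275 kPa.
Initial effective stress: σ'_0 = σ_v − u = 116.42 − 63.275 = 53.145 kPa.
Final effective stress: σ'_f = 53.145 + 82.5 = 135.65 kPa.
σ'_f = 135.65 > σ'_p = 121 kPa, so the stress path crosses the preconsolidation pressure — recompression up to σ'_p, then virgin compression beyond:
S_c = H/(1+e₀)·[C_r·log₁₀(σ'_p/σ'_0) + C_c·log₁₀(σ'_f/σ'_p)]
    = 5.5/2.24 × [0.046×log₁₀(121/53.145) + 0.19×log₁₀(135.65/121)]
    = 2.4554 × [0.016437 + 0.0094305] = 0.06352 m

S_c ≈ 0.0635 m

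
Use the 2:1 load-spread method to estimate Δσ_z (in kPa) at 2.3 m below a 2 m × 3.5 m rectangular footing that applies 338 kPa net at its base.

Δσ_z ≈ 94.9 kPa

By the 2:1 method the load spreads at 1 horizontal : 2 vertical, so at depth z the loaded area has grown by z in each plan dimension:
Δσ = qBL/((B+z)(L+z)) = 338×2×3.5/((2+2.3)(3.5+2.3)) = 94.868 kPa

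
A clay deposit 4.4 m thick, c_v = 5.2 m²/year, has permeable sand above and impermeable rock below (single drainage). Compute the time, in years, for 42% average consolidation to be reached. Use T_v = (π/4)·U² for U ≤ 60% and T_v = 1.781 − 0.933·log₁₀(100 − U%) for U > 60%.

Drainage path length: H_d = H = 4.4 m (single drainage).
U ≤ 60%: T_v = (π/4)·U² = (π/4)×0.42² = 0.13854.
t = T_v·H_d²/c_v = 0.13854×4.4²/5.2 = 0.5158 years.

t ≈ 0.516 years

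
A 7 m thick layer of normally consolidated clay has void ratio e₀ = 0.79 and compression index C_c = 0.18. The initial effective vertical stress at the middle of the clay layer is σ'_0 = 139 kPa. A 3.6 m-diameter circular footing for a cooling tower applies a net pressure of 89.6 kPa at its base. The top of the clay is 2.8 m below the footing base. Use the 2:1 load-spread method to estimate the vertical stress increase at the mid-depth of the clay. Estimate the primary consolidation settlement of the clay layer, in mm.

Mid-depth of clay below the footing base: z = 2.8 + 7/2 = 6.3 m.
Stress increase at mid-clay by the 2:1 spreading method:
Δσ ≈ qD²/(D+z)² = 89.6×3.6²/(3.6+6.3)² = 11.848 kPa
Final effective stress: σ'_f = σ'_0 + Δσ = 139 + 11.848 = 150.85 kPa.
Normally consolidated clay, so the full stress increment lies on the virgin compression line:
S_c = C_c·H/(1+e₀)·log₁₀(σ'_f/σ'_0) = 0.18×7/(1+0.79)×log₁₀(150.85/139)
    = 0.70391 × 0.035531 = 0.02501 m

S_c ≈ 25 mm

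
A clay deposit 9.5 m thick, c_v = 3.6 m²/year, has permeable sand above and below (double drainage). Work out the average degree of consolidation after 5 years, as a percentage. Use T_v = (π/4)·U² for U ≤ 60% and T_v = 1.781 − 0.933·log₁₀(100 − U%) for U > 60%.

Drainage path length: H_d = H/2 = 4.75 m (double drainage).
T_v = c_v·t/H_d² = 3.6×5/4.75² = 0.79778.
T_v = 0.79778 corresponds to the U > 60% branch:
U = 1 − 10^((1.781 − T_v)/0.933)/100 = 0.8868

U ≈ 88.7 %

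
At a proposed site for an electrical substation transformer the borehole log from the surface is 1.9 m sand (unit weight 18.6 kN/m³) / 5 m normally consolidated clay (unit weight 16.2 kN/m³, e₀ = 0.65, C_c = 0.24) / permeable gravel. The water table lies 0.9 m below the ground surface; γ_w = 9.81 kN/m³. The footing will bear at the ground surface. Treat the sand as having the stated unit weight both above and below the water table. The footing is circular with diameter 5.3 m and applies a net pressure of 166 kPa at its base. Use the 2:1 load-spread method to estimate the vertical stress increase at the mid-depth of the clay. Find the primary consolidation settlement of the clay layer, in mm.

Mid-depth of clay below the ground surface: z = 1.9 + 5/2 = 4.4 m.
Total vertical stress at mid-clay: σ_v = 18.6×1.9 + 16.2×2.5 = 75.84 kPa.
Pore pressure: u = 9.81×(4.4 − 0.9) = 34.335 kPa.
Initial effective stress: σ'_0 = σ_v − u = 75.84 − 34.335 = 41.505 kPa.
Stress increase at mid-clay by the 2:1 spreading method:
Δσ ≈ qD²/(D+z)² = 166×5.3²/(5.3+4.4)² = 49.558 kPa
Final effective stress: σ'_f = σ'_0 + Δσ = 41.505 + 49.558 = 91.063 kPa.
Normally consolidated clay, so the full stress increment lies on the virgin compression line:
S_c = C_c·H/(1+e₀)·log₁₀(σ'_f/σ'_0) = 0.24×5/(1+0.65)×log₁₀(91.063/41.505)
    = 0.72727 × 0.34124 = 0.2482 m

S_c ≈ 248 mm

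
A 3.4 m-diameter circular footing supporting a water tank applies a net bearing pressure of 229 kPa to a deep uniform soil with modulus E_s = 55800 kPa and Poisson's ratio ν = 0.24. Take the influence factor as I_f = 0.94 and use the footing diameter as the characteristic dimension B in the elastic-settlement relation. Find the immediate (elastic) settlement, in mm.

Immediate (elastic) settlement: S_e = q·B·(1−ν²)/E_s · I_f.
S_e = 229 × 3.4 × (1 − 0.24²) / 55800 × 0.94
    = 229 × 3.4 × 0.9424 / 55800 × 0.94
    = 0.01236 m = 12.36 mm

S_e ≈ 12.4 mm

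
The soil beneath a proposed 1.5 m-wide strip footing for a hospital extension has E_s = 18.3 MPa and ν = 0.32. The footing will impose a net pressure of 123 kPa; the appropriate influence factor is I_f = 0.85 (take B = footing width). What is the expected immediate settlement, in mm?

S_e ≈ 7.69 mm

Immediate (elastic) settlement: S_e = q·B·(1−ν²)/E_s · I_f.
E_s = 18.3 MPa = 18300 kPa.
S_e = 123 × 1.5 × (1 − 0.32²) / 18300 × 0.85
    = 123 × 1.5 × 0.8976 / 18300 × 0.85
    = 0.007692 m = 7.692 mm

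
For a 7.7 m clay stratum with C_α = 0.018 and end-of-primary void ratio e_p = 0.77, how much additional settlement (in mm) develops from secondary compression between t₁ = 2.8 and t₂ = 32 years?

Secondary compression: S_s = C_α·H/(1+e_p)·log₁₀(t₂/t₁)
S_s = 0.018×7.7/(1+0.77)×log₁₀(32/2.8)
    = 0.07831 × 1.058 = 0.08285 m

S_s ≈ 82.8 mm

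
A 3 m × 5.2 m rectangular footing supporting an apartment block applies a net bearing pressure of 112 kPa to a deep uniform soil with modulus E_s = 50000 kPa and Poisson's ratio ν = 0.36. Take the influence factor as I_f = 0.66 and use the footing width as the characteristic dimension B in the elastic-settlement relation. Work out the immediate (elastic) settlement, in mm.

S_e ≈ 3.86 mm

Immediate (elastic) settlement: S_e = q·B·(1−ν²)/E_s · I_f.
S_e = 112 × 3 × (1 − 0.36²) / 50000 × 0.66
    = 112 × 3 × 0.8704 / 50000 × 0.66
    = 0.00386 m = 3.86 mm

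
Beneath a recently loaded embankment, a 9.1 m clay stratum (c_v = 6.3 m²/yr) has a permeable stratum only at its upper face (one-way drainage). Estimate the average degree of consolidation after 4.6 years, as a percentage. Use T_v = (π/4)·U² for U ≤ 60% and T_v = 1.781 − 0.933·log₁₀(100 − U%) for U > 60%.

U ≈ 65.8 %

Drainage path length: H_d = H = 9.1 m (single drainage).
T_v = c_v·t/H_d² = 6.3×4.6/9.1² = 0.34996.
T_v = 0.34996 corresponds to the U > 60% branch:
U = 1 − 10^((1.781 − T_v)/0.933)/100 = 0.6582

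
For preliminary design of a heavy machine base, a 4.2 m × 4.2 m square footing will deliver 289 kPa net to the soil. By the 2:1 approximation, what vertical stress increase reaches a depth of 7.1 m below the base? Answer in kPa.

By the 2:1 method the load spreads at 1 horizontal : 2 vertical, so at depth z the loaded area has grown by z in each plan dimension:
Δσ = qBL/((B+z)(L+z)) = 289×4.2×4.2/((4.2+7.1)(4.2+7.1)) = 39.925 kPa

Δσ_z ≈ 39.9 kPa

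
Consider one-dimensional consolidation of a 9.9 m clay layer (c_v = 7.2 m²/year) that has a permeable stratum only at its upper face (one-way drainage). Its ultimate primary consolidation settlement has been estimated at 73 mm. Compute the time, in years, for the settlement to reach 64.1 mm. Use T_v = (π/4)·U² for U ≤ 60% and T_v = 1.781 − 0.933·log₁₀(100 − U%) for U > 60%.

Drainage path length: H_d = H = 9.9 m (single drainage).
U = S(t)/S_ult = 64.1/73 = 0.8781.
U > 60%: T_v = 1.781 − 0.933·log₁₀(100 − 87.808) = 0.7677.
t = T_v·H_d²/c_v = 0.7677×9.9²/7.2 = 10.45 years.

t ≈ 10.5 years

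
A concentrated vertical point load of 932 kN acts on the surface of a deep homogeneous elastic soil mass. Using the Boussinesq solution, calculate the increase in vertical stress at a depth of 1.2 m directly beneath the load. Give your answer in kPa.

Δσ_z ≈ 309 kPa

Boussinesq vertical stress below a point load on an elastic half-space:
Δσ_z = 3P/(2πz²) · [1 + (r/z)²]^(−5/2)
r/z = 0/1.2 = 0; [1+(r/z)²]^(−5/2) = 1.
Δσ_z = 3×932/(2π×1.2²) × 1 = 309.03 × 1 = 309 kPa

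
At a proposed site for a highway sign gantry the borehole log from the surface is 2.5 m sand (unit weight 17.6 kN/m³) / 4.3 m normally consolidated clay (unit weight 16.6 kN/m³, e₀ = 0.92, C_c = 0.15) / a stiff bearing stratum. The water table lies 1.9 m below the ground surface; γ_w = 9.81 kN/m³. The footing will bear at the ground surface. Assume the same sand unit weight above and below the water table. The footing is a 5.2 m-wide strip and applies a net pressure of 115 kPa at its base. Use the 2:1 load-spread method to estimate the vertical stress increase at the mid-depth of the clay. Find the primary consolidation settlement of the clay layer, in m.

Mid-depth of clay below the ground surface: z = 2.5 + 4.3/2 = 4.65 m.
Total vertical stress at mid-clay: σ_v = 17.6×2.5 + 16.6×2.15 = 79.69 kPa.
Pore pressure: u = 9.81×(4.65 − 1.9) = 26.978 kPa.
Initial effective stress: σ'_0 = σ_v − u = 79.69 − 26.978 = 52.712 kPa.
Stress increase at mid-clay by the 2:1 spreading method:
Δσ = qB/(B+z) = 115×5.2/(5.2+4.65) = 60.711 kPa
Final effective stress: σ'_f = σ'_0 + Δσ = 52.712 + 60.711 = 113.42 kPa.
Normally consolidated clay, so the full stress increment lies on the virgin compression line:
S_c = C_c·H/(1+e₀)·log₁₀(σ'_f/σ'_0) = 0.15×4.3/(1+0.92)×log₁₀(113.42/52.712)
    = 0.33594 × 0.33278 = 0.1118 m

S_c ≈ 0.112 m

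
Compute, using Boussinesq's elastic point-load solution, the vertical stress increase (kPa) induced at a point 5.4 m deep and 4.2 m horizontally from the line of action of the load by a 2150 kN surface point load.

Δσ_z ≈ 10.8 kPa

Boussinesq vertical stress below a point load on an elastic half-space:
Δσ_z = 3P/(2πz²) · [1 + (r/z)²]^(−5/2)
r/z = 4.2/5.4 = 0.77778; [1+(r/z)²]^(−5/2) = 0.30645.
Δσ_z = 3×2150/(2π×5.4²) × 0.30645 = 35.204 × 0.30645 = 10.79 kPa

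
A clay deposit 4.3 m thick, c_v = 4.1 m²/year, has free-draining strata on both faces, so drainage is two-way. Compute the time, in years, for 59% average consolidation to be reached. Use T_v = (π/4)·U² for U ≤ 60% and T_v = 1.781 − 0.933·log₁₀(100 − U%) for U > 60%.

t ≈ 0.308 years

Drainage path length: H_d = H/2 = 2.15 m (double drainage).
U ≤ 60%: T_v = (π/4)·U² = (π/4)×0.59² = 0.2734.
t = T_v·H_d²/c_v = 0.2734×2.15²/4.1 = 0.3082 years.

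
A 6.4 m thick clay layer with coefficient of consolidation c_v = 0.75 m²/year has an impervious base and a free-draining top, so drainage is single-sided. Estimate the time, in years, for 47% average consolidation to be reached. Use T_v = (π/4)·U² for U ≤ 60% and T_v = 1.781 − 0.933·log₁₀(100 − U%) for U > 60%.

t ≈ 9.47 years

Drainage path length: H_d = H = 6.4 m (single drainage).
U ≤ 60%: T_v = (π/4)·U² = (π/4)×0.47² = 0.17349.
t = T_v·H_d²/c_v = 0.17349×6.4²/0.75 = 9.475 years.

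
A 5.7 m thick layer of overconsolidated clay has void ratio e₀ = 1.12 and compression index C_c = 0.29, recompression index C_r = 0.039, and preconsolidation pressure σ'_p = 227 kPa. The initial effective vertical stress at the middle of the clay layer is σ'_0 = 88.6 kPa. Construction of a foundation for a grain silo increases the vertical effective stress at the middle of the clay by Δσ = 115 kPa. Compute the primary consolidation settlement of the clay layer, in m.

Final effective stress: σ'_f = 88.6 + 115 = 203.6 kPa.
σ'_f = 203.6 ≤ σ'_p = 227 kPa, so the clay remains overconsolidated and only the recompression index applies:
S_c = C_r·H/(1+e₀)·log₁₀(σ'_f/σ'_0) = 0.039×5.7/2.12×log₁₀(203.6/88.6)
    = 0.10486 × 0.36134 = 0.03789 m

S_c ≈ 0.0379 m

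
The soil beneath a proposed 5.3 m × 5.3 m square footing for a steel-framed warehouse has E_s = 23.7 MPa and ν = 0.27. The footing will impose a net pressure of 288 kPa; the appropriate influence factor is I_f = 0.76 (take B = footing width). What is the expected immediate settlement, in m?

S_e ≈ 0.0454 m

Immediate (elastic) settlement: S_e = q·B·(1−ν²)/E_s · I_f.
E_s = 23.7 MPa = 23700 kPa.
S_e = 288 × 5.3 × (1 − 0.27²) / 23700 × 0.76
    = 288 × 5.3 × 0.9271 / 23700 × 0.76
    = 0.04538 m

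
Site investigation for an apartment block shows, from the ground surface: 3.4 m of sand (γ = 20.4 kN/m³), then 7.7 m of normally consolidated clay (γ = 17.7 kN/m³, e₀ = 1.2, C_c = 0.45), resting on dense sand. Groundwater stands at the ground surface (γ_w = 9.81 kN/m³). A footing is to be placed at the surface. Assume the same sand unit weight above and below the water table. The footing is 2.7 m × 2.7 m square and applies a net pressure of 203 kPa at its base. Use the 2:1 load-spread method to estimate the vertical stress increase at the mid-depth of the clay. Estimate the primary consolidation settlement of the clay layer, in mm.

S_c ≈ 139 mm

Mid-depth of clay below the ground surface: z = 3.4 + 7.7/2 = 7.25 m.
Total vertical stress at mid-clay: σ_v = 20.4×3.4 + 17.7×3.85 = 137.5 kPa.
Pore pressure: u = 9.81×(7.25 − 0) = 71.123 kPa.
Initial effective stress: σ'_0 = σ_v − u = 137.5 − 71.123 = 66.377 kPa.
Stress increase at mid-clay by the 2:1 spreading method:
Δσ = qBL/((B+z)(L+z)) = 203×2.7×2.7/((2.7+7.25)(2.7+7.25)) = 14.948 kPa
Final effective stress: σ'_f = σ'_0 + Δσ = 66.377 + 14.948 = 81.325 kPa.
Normally consolidated clay, so the full stress increment lies on the virgin compression line:
S_c = C_c·H/(1+e₀)·log₁₀(σ'_f/σ'_0) = 0.45×7.7/(1+1.2)×log₁₀(81.325/66.377)
    = 1.575 × 0.088206 = 0.1389 m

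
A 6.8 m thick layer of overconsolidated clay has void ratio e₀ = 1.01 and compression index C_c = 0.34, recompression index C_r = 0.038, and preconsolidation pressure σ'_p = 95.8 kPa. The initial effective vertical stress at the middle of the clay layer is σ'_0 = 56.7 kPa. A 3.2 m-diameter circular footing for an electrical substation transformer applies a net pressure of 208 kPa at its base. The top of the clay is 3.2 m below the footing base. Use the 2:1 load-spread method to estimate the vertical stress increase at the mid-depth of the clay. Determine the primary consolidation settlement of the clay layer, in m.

S_c ≈ 0.0184 m

Mid-depth of clay below the footing base: z = 3.2 + 6.8/2 = 6.6 m.
Stress increase at mid-clay by the 2:1 spreading method:
Δσ ≈ qD²/(D+z)² = 208×3.2²/(3.2+6.6)² = 22.177 kPa
Final effective stress: σ'_f = 56.7 + 22.177 = 78.877 kPa.
σ'_f = 78.877 ≤ σ'_p = 95.8 kPa, so the clay remains overconsolidated and only the recompression index applies:
S_c = C_r·H/(1+e₀)·log₁₀(σ'_f/σ'_0) = 0.038×6.8/2.01×log₁₀(78.877/56.7)
    = 0.12856 × 0.14337 = 0.01843 m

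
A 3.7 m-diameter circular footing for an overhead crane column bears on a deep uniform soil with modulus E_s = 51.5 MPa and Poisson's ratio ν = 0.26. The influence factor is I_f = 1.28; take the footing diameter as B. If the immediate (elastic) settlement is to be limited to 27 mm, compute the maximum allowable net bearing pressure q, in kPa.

q ≈ 315 kPa

E_s = 51.5 MPa = 51500 kPa.
S_e = q·B·(1−ν²)/E_s · I_f  ⇒  q = S_e·E_s / (B·(1−ν²)·I_f).
q = 0.027 × 51500 / (3.7 × 0.9324 × 1.28) = 314.9 kPa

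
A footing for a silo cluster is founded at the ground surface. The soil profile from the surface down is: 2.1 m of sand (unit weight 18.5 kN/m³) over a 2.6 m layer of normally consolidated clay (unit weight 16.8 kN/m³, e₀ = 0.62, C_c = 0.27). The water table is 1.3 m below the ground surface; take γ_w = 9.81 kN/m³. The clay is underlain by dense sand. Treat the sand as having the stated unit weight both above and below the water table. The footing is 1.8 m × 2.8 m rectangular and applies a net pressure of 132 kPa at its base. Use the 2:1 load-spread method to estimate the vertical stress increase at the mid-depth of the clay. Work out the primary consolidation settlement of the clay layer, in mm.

Mid-depth of clay below the ground surface: z = 2.1 + 2.6/2 = 3.4 m.
Total vertical stress at mid-clay: σ_v = 18.5×2.1 + 16.8×1.3 = 60.69 kPa.
Pore pressure: u = 9.81×(3.4 − 1.3) = 20.601 kPa.
Initial effective stress: σ'_0 = σ_v − u = 60.69 − 20.601 = 40.089 kPa.
Stress increase at mid-clay by the 2:1 spreading method:
Δσ = qBL/((B+z)(L+z)) = 132×1.8×2.8/((1.8+3.4)(2.8+3.4)) = 20.635 kPa
Final effective stress: σ'_f = σ'_0 + Δσ = 40.089 + 20.635 = 60.724 kPa.
Normally consolidated clay, so the full stress increment lies on the virgin compression line:
S_c = C_c·H/(1+e₀)·log₁₀(σ'_f/σ'_0) = 0.27×2.6/(1+0.62)×log₁₀(60.724/40.089)
    = 0.43333 × 0.18034 = 0.07815 m

S_c ≈ 78.1 mm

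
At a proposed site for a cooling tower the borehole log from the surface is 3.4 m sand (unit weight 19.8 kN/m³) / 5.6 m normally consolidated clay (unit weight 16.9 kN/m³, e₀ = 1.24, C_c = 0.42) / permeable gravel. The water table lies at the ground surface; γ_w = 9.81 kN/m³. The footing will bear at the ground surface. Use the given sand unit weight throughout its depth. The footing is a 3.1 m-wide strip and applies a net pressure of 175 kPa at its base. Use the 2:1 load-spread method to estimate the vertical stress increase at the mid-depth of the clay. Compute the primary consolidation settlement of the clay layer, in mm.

S_c ≈ 335 mm

Mid-depth of clay below the ground surface: z = 3.4 + 5.6/2 = 6.2 m.
Total vertical stress at mid-clay: σ_v = 19.8×3.4 + 16.9×2.8 = 114.64 kPa.
Pore pressure: u = 9.81×(6.2 − 0) = 60.822 kPa.
Initial effective stress: σ'_0 = σ_v − u = 114.64 − 60.822 = 53.818 kPa.
Stress increase at mid-clay by the 2:1 spreading method:
Δσ = qB/(B+z) = 175×3.1/(3.1+6.2) = 58.333 kPa
Final effective stress: σ'_f = σ'_0 + Δσ = 53.818 + 58.333 = 112.15 kPa.
Normally consolidated clay, so the full stress increment lies on the virgin compression line:
S_c = C_c·H/(1+e₀)·log₁₀(σ'_f/σ'_0) = 0.42×5.6/(1+1.24)×log₁₀(112.15/53.818)
    = 1.05 × 0.31887 = 0.3348 m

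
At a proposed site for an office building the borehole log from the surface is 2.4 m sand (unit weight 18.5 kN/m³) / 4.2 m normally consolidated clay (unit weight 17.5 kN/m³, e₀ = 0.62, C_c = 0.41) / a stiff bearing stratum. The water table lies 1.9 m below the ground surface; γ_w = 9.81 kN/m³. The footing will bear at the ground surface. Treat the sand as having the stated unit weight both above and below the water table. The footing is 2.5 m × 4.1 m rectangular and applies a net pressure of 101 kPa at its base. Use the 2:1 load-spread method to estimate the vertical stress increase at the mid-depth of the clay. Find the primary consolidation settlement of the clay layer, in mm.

Mid-depth of clay below the ground surface: z = 2.4 + 4.2/2 = 4.5 m.
Total vertical stress at mid-clay: σ_v = 18.5×2.4 + 17.5×2.1 = 81.15 kPa.
Pore pressure: u = 9.81×(4.5 − 1.9) = 25.506 kPa.
Initial effective stress: σ'_0 = σ_v − u = 81.15 − 25.506 = 55.644 kPa.
Stress increase at mid-clay by the 2:1 spreading method:
Δσ = qBL/((B+z)(L+z)) = 101×2.5×4.1/((2.5+4.5)(4.1+4.5)) = 17.197 kPa
Final effective stress: σ'_f = σ'_0 + Δσ = 55.644 + 17.197 = 72.841 kPa.
Normally consolidated clay, so the full stress increment lies on the virgin compression line:
S_c = C_c·H/(1+e₀)·log₁₀(σ'_f/σ'_0) = 0.41×4.2/(1+0.62)×log₁₀(72.841/55.644)
    = 1.063 × 0.11696 = 0.1243 m

S_c ≈ 124 mm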